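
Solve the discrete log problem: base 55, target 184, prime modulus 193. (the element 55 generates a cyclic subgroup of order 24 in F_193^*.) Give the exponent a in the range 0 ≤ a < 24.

15

Successive powers of 55 modulo 193:
  55^0=1  55^1=55  55^2=130  55^3=9  55^4=109  55^5=12
  55^6=81  55^7=16  55^8=108  55^9=150  55^10=144  55^11=7
  55^12=192  55^13=138  55^14=63  55^15=184
So 55^15 ≡ 184 (mod 193), giving a = 15.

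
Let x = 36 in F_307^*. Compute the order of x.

51

The order of 36 must divide p − 1 = 306 = 2 · 3^2 · 17.
Divisors: 1, 2, 3, 6, 9, 17, 18, 34, 51, 102, 153, 306.
Check each in increasing order: 36^1 ≡ 36;  36^2 ≡ 68;  36^3 ≡ 299;  36^6 ≡ 64;  36^9 ≡ 102;  36^17 ≡ 289;  36^18 ≡ 273;  36^34 ≡ 17;  36^51 ≡ 1.
Smallest exponent giving 1 is 51.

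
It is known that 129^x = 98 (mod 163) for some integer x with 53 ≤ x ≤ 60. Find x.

57

Compute 129^53 mod 163 = 112, then multiply by 129 repeatedly:
  129^53=112  129^54=104  129^55=50  129^56=93  129^57=98
Found 98 at exponent 57.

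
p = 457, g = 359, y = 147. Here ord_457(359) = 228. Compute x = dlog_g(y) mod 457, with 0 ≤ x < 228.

167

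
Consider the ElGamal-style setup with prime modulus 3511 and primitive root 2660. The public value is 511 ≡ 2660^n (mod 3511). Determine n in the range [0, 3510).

Baby-step giant-step with m = ceil(sqrt(3510)) = 60.
Baby table (2660^j mod 3511 for j=0..59):
  0:1  1:2660  2:935  3:1312  4:3497  5:1381  6:954  7:2698
  8:196  9:1732  10:688  11:849  12:767  13:329  14:901  15:2158
  16:3306  17:2416  18:1430  19:1387  20:2870  21:1286  22:1046  23:1648
  24:1952  25:3062  26:2911  27:1505  28:760  29:2775  30:1378  31:3507
  32:3404  33:3282  34:1774  35:56  36:1498  37:3206  38:3252  39:2727
  40:94  41:759  42:115  43:443  44:2195  45:3418  46:1901  47:820
  48:869  49:1302  50:1474  51:2564  52:1878  53:2838  54:430  55:2725
  56:1796  57:2400  58:1002  59:471
Giant step factor: 2660^(-60) ≡ 3350 (mod 3511).
Scan 511·3350^i mod 3511 for i = 0, 1, …:
  i=0: 511   i=1: 1993   i=2: 2139   i=3: 3210
  i=4: 2818   i=5: 2732   i=6: 2534   i=7: 2813
  i=8: 26   i=9: 2836     …   i=15: 1799
  i=16: 1774
Match at i=16, j=34: n = 16·60 + 34 = 994.

994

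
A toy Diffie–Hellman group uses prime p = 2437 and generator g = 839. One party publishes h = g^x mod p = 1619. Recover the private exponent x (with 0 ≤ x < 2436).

Baby-step giant-step with m = ceil(sqrt(2436)) = 50.
Baby table (839^j mod 2437 for j=0..49):
  0:1  1:839  2:2065  3:2265  4:1912  5:622  6:340  7:131
  8:244  9:8  10:1838  11:1898  12:1061  13:674  14:102  15:283
  16:1048  17:1952  18:64  19:82  20:562  21:1177  22:518  23:816
  24:2264  25:1073  26:994  27:512  28:656  29:2059  30:2105  31:1707
  32:1654  33:1053  34:1273  35:641  36:1659  37:374  38:1850  39:2218
  40:1471  41:1047  42:1113  43:436  44:254  45:1087  46:555  47:178
  48:685  49:2020
Giant step factor: 839^(-50) ≡ 897 (mod 2437).
Scan 1619·897^i mod 2437 for i = 0, 1, …:
  i=0: 1619   i=1: 2228   i=2: 176   i=3: 1904
  i=4: 1988   i=5: 1789   i=6: 1187   i=7: 2207
  i=8: 835   i=9: 836     …   i=36: 2032
  i=37: 2265
Match at i=37, j=3: x = 37·50 + 3 = 1853.

1853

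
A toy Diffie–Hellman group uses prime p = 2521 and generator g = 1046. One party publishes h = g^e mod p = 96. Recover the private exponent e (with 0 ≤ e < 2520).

1110

Baby-step giant-step with m = ceil(sqrt(2520)) = 51.
Baby table (1046^j mod 2521 for j=0..50):
  0:1  1:1046  2:2  3:2092  4:4  5:1663  6:8  7:805
  8:16  9:1610  10:32  11:699  12:64  13:1398  14:128  15:275
  16:256  17:550  18:512  19:1100  20:1024  21:2200  22:2048  23:1879
  24:1575  25:1237  26:629  27:2474  28:1258  29:2427  30:2516  31:2333
  32:2511  33:2145  34:2501  35:1769  36:2481  37:1017  38:2441  39:2034
  40:2361  41:1547  42:2201  43:573  44:1881  45:1146  46:1241  47:2292
  48:2482  49:2063  50:2443
Giant step factor: 1046^(-51) ≡ 1577 (mod 2521).
Scan 96·1577^i mod 2521 for i = 0, 1, …:
  i=0: 96   i=1: 132   i=2: 1442   i=3: 92
  i=4: 1387   i=5: 1592   i=6: 2189   i=7: 804
  i=8: 2366   i=9: 102     …   i=20: 2396
  i=21: 2034
Match at i=21, j=39: e = 21·51 + 39 = 1110.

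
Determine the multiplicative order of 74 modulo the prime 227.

113

The order of 74 must divide p − 1 = 226 = 2 · 113.
Divisors: 1, 2, 113, 226.
Check each in increasing order: 74^1 ≡ 74;  74^2 ≡ 28;  74^113 ≡ 1.
Smallest exponent giving 1 is 113.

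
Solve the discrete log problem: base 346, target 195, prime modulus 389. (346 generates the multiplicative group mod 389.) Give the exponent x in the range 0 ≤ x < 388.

317

Baby-step giant-step with m = ceil(sqrt(388)) = 20.
Baby table (346^j mod 389 for j=0..19):
  0:1  1:346  2:293  3:238  4:269  5:103  6:239  7:226
  8:7  9:88  10:106  11:110  12:327  13:332  14:117  15:26
  16:49  17:227  18:353  19:381
Giant step factor: 346^(-20) ≡ 121 (mod 389).
Scan 195·121^i mod 389 for i = 0, 1, …:
  i=0: 195   i=1: 255   i=2: 124   i=3: 222
  i=4: 21   i=5: 207   i=6: 151   i=7: 377
  i=8: 104   i=9: 136     …   i=14: 288
  i=15: 227
Match at i=15, j=17: x = 15·20 + 17 = 317.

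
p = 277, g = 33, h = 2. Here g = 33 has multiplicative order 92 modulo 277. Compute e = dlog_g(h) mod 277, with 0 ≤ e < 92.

5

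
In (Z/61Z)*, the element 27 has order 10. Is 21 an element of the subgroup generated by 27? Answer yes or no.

no

⟨27⟩ has order 10; its elements mod 61 are {1, 3, 9, 20, 27, 34, 41, 52, 58, 60}.
21 is not in this set.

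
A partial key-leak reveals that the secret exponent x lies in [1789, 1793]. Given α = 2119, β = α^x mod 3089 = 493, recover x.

1790

Compute 2119^1789 mod 3089 = 595, then multiply by 2119 repeatedly:
  2119^1789=595  2119^1790=493
Found 493 at exponent 1790.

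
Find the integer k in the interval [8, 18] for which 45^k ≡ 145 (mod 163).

Compute 45^8 mod 163 = 15, then multiply by 45 repeatedly:
  45^8=15  45^9=23  45^10=57  45^11=120  45^12=21
  45^13=130  45^14=145
Found 145 at exponent 14.

14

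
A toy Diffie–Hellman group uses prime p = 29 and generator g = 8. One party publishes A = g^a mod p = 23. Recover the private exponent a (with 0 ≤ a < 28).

16

Successive powers of 8 modulo 29:
  8^0=1  8^1=8  8^2=6  8^3=19  8^4=7  8^5=27
  8^6=13  8^7=17  8^8=20  8^9=15  8^10=4  8^11=3
  8^12=24  8^13=18  8^14=28  8^15=21  8^16=23
So 8^16 ≡ 23 (mod 29), giving a = 16.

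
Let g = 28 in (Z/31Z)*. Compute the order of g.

15

The order of 28 must divide p − 1 = 30 = 2 · 3 · 5.
Divisors: 1, 2, 3, 5, 6, 10, 15, 30.
Check each in increasing order: 28^1 ≡ 28;  28^2 ≡ 9;  28^3 ≡ 4;  28^5 ≡ 5;  28^6 ≡ 16;  28^10 ≡ 25;  28^15 ≡ 1.
Smallest exponent giving 1 is 15.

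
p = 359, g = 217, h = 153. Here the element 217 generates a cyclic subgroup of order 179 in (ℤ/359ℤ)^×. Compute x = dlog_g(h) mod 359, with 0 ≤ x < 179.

56

Baby-step giant-step with m = ceil(sqrt(179)) = 14.
Baby table (217^j mod 359 for j=0..13):
  0:1  1:217  2:60  3:96  4:10  5:16  6:241  7:242
  8:100  9:160  10:256  11:266  12:282  13:164
Giant step factor: 217^(-14) ≡ 275 (mod 359).
Scan 153·275^i mod 359 for i = 0, 1, …:
  i=0: 153   i=1: 72   i=2: 55   i=3: 47
  i=4: 1
Match at i=4, j=0: x = 4·14 + 0 = 56.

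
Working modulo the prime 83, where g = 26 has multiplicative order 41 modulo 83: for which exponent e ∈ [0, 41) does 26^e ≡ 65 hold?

Successive powers of 26 modulo 83:
  26^0=1  26^1=26  26^2=12  26^3=63  26^4=61  26^5=9
  26^6=68  26^7=25  26^8=69  26^9=51  26^10=81  26^11=31
  26^12=59  26^13=40  26^14=44  26^15=65
So 26^15 ≡ 65 (mod 83), giving e = 15.

15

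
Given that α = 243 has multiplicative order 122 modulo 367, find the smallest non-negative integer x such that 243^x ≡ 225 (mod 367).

76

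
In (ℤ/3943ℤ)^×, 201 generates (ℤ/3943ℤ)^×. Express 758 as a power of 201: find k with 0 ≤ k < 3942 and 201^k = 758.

2672

Baby-step giant-step with m = ceil(sqrt(3942)) = 63.
Baby table (201^j mod 3943 for j=0..62):
  0:1  1:201  2:971  3:1964  4:464  5:2575  6:1042  7:463
  8:2374  9:71  10:2442  11:1910  12:1439  13:1400  14:1447  15:3008
  16:1329  17:2948  18:1098  19:3833  20:1548  21:3594  22:825  23:219
  24:646  25:3670  26:329  27:3041  28:76  29:3447  30:2822  31:3373
  32:3720  33:2493  34:332  35:3644  36:2989  37:1453  38:271  39:3212
  40:2903  41:3882  42:3511  43:3857  44:2429  45:3240  46:645  47:3469
  48:3301  49:1077  50:3555  51:872  52:1780  53:2910  54:1346  55:2422
  56:1833  57:1734  58:1550  59:53  60:2767  61:204  62:1574
Giant step factor: 201^(-63) ≡ 3162 (mod 3943).
Scan 758·3162^i mod 3943 for i = 0, 1, …:
  i=0: 758   i=1: 3395   i=2: 2144   i=3: 1311
  i=4: 1289   i=5: 2699   i=6: 1586   i=7: 3379
  i=8: 2811   i=9: 860     …   i=41: 3675
  i=42: 329
Match at i=42, j=26: k = 42·63 + 26 = 2672.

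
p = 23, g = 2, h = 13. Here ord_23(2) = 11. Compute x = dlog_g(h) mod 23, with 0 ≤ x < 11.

7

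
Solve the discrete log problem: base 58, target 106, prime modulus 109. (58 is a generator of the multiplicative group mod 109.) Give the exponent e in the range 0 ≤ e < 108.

70

Baby-step giant-step with m = ceil(sqrt(108)) = 11.
Baby table (58^j mod 109 for j=0..10):
  0:1  1:58  2:94  3:2  4:7  5:79  6:4  7:14
  8:49  9:8  10:28
Giant step factor: 58^(-11) ≡ 99 (mod 109).
Scan 106·99^i mod 109 for i = 0, 1, …:
  i=0: 106   i=1: 30   i=2: 27   i=3: 57
  i=4: 84   i=5: 32   i=6: 7
Match at i=6, j=4: e = 6·11 + 4 = 70.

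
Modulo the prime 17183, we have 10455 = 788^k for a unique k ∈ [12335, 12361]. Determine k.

Compute 788^12335 mod 17183 = 4950, then multiply by 788 repeatedly:
  788^12335=4950  788^12336=59  788^12337=12126  788^12338=1540  788^12339=10710
  788^12340=2627  788^12341=8116  788^12342=3332  788^12343=13800  788^12344=14744
  788^12345=2564  788^12346=10021  788^12347=9551  788^12348=34  788^12349=9609
  788^12350=11372  788^12351=8793  788^12352=4135  788^12353=10793  788^12354=16482
  788^12355=14651  788^12356=15195  788^12357=14292  788^12358=7231  788^12359=10455
Found 10455 at exponent 12359.

12359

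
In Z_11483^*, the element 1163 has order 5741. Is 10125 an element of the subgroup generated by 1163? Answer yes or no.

no

10125 ∈ ⟨1163⟩ iff 10125^5741 ≡ 1 (mod 11483), since |⟨1163⟩| = 5741.
10125^5741 mod 11483 = 11482.
Since 11482 ≠ 1, 10125 does not lie in the subgroup.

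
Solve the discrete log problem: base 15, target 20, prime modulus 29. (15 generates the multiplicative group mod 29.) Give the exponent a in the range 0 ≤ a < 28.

4

Successive powers of 15 modulo 29:
  15^0=1  15^1=15  15^2=22  15^3=11  15^4=20
So 15^4 ≡ 20 (mod 29), giving a = 4.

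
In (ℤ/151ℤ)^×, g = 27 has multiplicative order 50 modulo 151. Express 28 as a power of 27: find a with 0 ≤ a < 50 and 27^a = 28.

49

Baby-step giant-step with m = ceil(sqrt(50)) = 8.
Baby table (27^j mod 151 for j=0..7):
  0:1  1:27  2:125  3:53  4:72  5:132  6:91  7:41
Giant step factor: 27^(-8) ≡ 148 (mod 151).
Scan 28·148^i mod 151 for i = 0, 1, …:
  i=0: 28   i=1: 67   i=2: 101   i=3: 150
  i=4: 3   i=5: 142   i=6: 27
Match at i=6, j=1: a = 6·8 + 1 = 49.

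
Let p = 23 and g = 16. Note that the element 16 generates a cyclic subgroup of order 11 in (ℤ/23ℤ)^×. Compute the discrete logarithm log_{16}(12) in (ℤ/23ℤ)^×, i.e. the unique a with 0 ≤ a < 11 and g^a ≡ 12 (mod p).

8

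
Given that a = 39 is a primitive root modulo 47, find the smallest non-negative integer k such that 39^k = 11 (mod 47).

21

Successive powers of 39 modulo 47:
  39^0=1  39^1=39  39^2=17  39^3=5  39^4=7  39^5=38
  39^6=25  39^7=35  39^8=2  39^9=31  39^10=34  39^11=10
  39^12=14  39^13=29  39^14=3  39^15=23  39^16=4  39^17=15
  39^18=21  39^19=20  39^20=28  39^21=11
So 39^21 ≡ 11 (mod 47), giving k = 21.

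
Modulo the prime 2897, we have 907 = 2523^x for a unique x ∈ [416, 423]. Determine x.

421

Compute 2523^416 mod 2897 = 697, then multiply by 2523 repeatedly:
  2523^416=697  2523^417=52  2523^418=831  2523^419=2082  2523^420=625
  2523^421=907
Found 907 at exponent 421.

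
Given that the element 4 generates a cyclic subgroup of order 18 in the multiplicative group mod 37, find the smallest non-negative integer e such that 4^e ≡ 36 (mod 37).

Successive powers of 4 modulo 37:
  4^0=1  4^1=4  4^2=16  4^3=27  4^4=34  4^5=25
  4^6=26  4^7=30  4^8=9  4^9=36
So 4^9 ≡ 36 (mod 37), giving e = 9.

9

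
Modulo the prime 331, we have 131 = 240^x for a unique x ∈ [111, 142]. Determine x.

Compute 240^111 mod 331 = 264, then multiply by 240 repeatedly:
  240^111=264  240^112=139  240^113=260  240^114=172  240^115=236
  240^116=39  240^117=92  240^118=234  240^119=221  240^120=80
  240^121=2  240^122=149  240^123=12  240^124=232  240^125=72
  240^126=68  240^127=101  240^128=77  240^129=275  240^130=131
Found 131 at exponent 130.

130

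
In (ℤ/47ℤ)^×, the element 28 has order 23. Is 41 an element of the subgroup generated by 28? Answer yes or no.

41 ∈ ⟨28⟩ iff 41^23 ≡ 1 (mod 47), since |⟨28⟩| = 23.
41^23 mod 47 = 46.
Since 46 ≠ 1, 41 does not lie in the subgroup.

no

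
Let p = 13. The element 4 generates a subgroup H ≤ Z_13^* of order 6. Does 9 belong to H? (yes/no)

⟨4⟩ has order 6; its elements mod 13 are {1, 3, 4, 9, 10, 12}.
9 is in this set.

yes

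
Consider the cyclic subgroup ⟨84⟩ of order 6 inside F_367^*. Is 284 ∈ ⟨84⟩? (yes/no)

yes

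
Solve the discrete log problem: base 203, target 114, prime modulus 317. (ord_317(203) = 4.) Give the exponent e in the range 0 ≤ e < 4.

Successive powers of 203 modulo 317:
  203^0=1  203^1=203  203^2=316  203^3=114
So 203^3 ≡ 114 (mod 317), giving e = 3.

3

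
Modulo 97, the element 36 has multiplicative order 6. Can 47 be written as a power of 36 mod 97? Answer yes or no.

47 ∈ ⟨36⟩ iff 47^6 ≡ 1 (mod 97), since |⟨36⟩| = 6.
47^6 mod 97 = 22.
Since 22 ≠ 1, 47 does not lie in the subgroup.

no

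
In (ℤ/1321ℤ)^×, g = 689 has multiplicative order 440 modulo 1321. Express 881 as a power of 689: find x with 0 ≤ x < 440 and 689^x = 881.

136

Baby-step giant-step with m = ceil(sqrt(440)) = 21.
Baby table (689^j mod 1321 for j=0..20):
  0:1  1:689  2:482  3:527  4:1149  5:382  6:319  7:505
  8:522  9:346  10:614  11:326  12:44  13:1254  14:72  15:731
  16:358  17:956  18:826  19:1084  20:511
Giant step factor: 689^(-21) ≡ 61 (mod 1321).
Scan 881·61^i mod 1321 for i = 0, 1, …:
  i=0: 881   i=1: 901   i=2: 800   i=3: 1244
  i=4: 587   i=5: 140   i=6: 614
Match at i=6, j=10: x = 6·21 + 10 = 136.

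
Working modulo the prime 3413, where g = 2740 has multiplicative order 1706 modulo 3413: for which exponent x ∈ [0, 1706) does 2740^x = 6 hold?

400

Baby-step giant-step with m = ceil(sqrt(1706)) = 42.
Baby table (2740^j mod 3413 for j=0..41):
  0:1  1:2740  2:2413  3:639  4:3404  5:2644  6:2174  7:1075
  8:81  9:95  10:912  11:564  12:2684  13:2558  14:2031  15:1750
  16:3148  17:869  18:2199  19:1315  20:2385  21:2418  22:687  23:1817
  24:2426  25:2129  26:643  27:712  28:2057  29:1317  30:1039  31:418
  32:1965  33:1799  34:888  35:3064  36:2793  37:874  38:2247  39:3141
  40:2167  41:2373
Giant step factor: 2740^(-42) ≡ 174 (mod 3413).
Scan 6·174^i mod 3413 for i = 0, 1, …:
  i=0: 6   i=1: 1044   i=2: 767   i=3: 351
  i=4: 3053   i=5: 2207   i=6: 1762   i=7: 2831
  i=8: 1122   i=9: 687
Match at i=9, j=22: x = 9·42 + 22 = 400.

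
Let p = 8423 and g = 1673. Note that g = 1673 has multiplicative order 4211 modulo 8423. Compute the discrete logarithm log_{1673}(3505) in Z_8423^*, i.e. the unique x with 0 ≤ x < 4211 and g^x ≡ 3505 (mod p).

3111

Baby-step giant-step with m = ceil(sqrt(4211)) = 65.
Baby table (1673^j mod 8423 for j=0..64):
  0:1  1:1673  2:2493  3:1404  4:7298  5:4627  6:234  7:4024
  8:2175  9:39  10:6286  11:4574  12:4218  13:6663  14:3570  15:703
  16:5322  17:595  18:1521  19:887  20:1503  21:4465  22:7167  23:4462
  24:2148  25:5406  26:6359  27:358  28:901  29:8079  30:5675  31:1554
  32:5558  33:7965  34:259  35:3734  36:5539  37:1447  38:3430  39:2327
  40:1645  41:6187  42:7407  43:1678  44:2435  45:5446  46:5895  47:7425
  48:6523  49:5194  50:5449  51:2491  52:6481  53:2312  54:1819  55:2484
  56:3193  57:1707  58:414  59:1936  60:4496  61:69  62:5938  63:3557
  64:4223
Giant step factor: 1673^(-65) ≡ 3498 (mod 8423).
Scan 3505·3498^i mod 8423 for i = 0, 1, …:
  i=0: 3505   i=1: 5025   i=2: 7072   i=3: 7928
  i=4: 3628   i=5: 5706   i=6: 5501   i=7: 4366
  i=8: 1369   i=9: 4498     …   i=46: 6996
  i=47: 3193
Match at i=47, j=56: x = 47·65 + 56 = 3111.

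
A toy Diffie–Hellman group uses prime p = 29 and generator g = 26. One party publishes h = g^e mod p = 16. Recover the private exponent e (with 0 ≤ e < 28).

Successive powers of 26 modulo 29:
  26^0=1  26^1=26  26^2=9  26^3=2  26^4=23  26^5=18
  26^6=4  26^7=17  26^8=7  26^9=8  26^10=5  26^11=14
  26^12=16
So 26^12 ≡ 16 (mod 29), giving e = 12.

12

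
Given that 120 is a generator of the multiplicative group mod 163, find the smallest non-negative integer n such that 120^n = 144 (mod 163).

Baby-step giant-step with m = ceil(sqrt(162)) = 13.
Baby table (120^j mod 163 for j=0..12):
  0:1  1:120  2:56  3:37  4:39  5:116  6:65  7:139
  8:54  9:123  10:90  11:42  12:150
Giant step factor: 120^(-13) ≡ 7 (mod 163).
Scan 144·7^i mod 163 for i = 0, 1, …:
  i=0: 144   i=1: 30   i=2: 47   i=3: 3
  i=4: 21   i=5: 147   i=6: 51   i=7: 31
  i=8: 54
Match at i=8, j=8: n = 8·13 + 8 = 112.

112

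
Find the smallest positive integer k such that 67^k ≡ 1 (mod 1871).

1870

The order of 67 must divide p − 1 = 1870 = 2 · 5 · 11 · 17.
Divisors: 1, 2, 5, 10, 11, 17, 22, 34, 55, 85, 110, 170, 187, 374, 935, 1870.
Check each in increasing order: 67^1 ≡ 67;  67^2 ≡ 747;  67^5 ≡ 281;  67^10 ≡ 379;  67^11 ≡ 1070;  67^17 ≡ 1704;  67^22 ≡ 1719;  67^34 ≡ 1695;  67^55 ≡ 1628;  67^85 ≡ 323;  67^110 ≡ 1048;  67^170 ≡ 1424;  67^187 ≡ 1680;  67^374 ≡ 932;  67^935 ≡ 1870;  67^1870 ≡ 1.
Smallest exponent giving 1 is 1870.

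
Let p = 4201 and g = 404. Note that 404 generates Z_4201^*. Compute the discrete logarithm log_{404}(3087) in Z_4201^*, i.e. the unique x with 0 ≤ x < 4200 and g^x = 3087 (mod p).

Baby-step giant-step with m = ceil(sqrt(4200)) = 65.
Baby table (404^j mod 4201 for j=0..64):
  0:1  1:404  2:3578  3:368  4:1637  5:1791  6:992  7:1673
  8:3732  9:3770  10:2318  11:3850  12:1030  13:221  14:1063  15:950
  16:1509  17:491  18:917  19:780  20:45  21:1376  22:1372  23:3957
  24:2248  25:776  26:2630  27:3868  28:4101  29:1610  30:3486  31:1009
  32:139  33:1543  34:1624  35:740  36:689  37:1090  38:3456  39:1492
  40:2025  41:3106  42:2926  43:1623  44:336  45:1312  46:722  47:1819
  48:3902  49:1033  50:1433  51:3395  52:2054  53:2219  54:1663  55:3893
  56:1598  57:2839  58:83  59:4125  60:2904  61:1137  62:1439  63:1618
  64:2517
Giant step factor: 404^(-65) ≡ 3885 (mod 4201).
Scan 3087·3885^i mod 4201 for i = 0, 1, …:
  i=0: 3087   i=1: 3341   i=2: 2896   i=3: 682
  i=4: 2940   i=5: 3582   i=6: 2358   i=7: 2650
  i=8: 2800   i=9: 1611     …   i=25: 1707
  i=26: 2517
Match at i=26, j=64: x = 26·65 + 64 = 1754.

1754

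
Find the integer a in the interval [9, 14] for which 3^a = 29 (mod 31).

Compute 3^9 mod 31 = 29, then multiply by 3 repeatedly:
  3^9=29
Found 29 at exponent 9.

9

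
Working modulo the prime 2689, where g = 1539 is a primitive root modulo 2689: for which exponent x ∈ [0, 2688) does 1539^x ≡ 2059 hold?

1998

Baby-step giant-step with m = ceil(sqrt(2688)) = 52.
Baby table (1539^j mod 2689 for j=0..51):
  0:1  1:1539  2:2201  3:1888  4:1512  5:983  6:1619  7:1627
  8:494  9:1968  10:938  11:2278  12:2075  13:1582  14:1153  15:2416
  16:2026  17:1463  18:864  19:1330  20:541  21:1698  22:2203  23:2277
  24:536  25:2070  26:1954  27:904  28:1043  29:2533  30:1926  31:836
  32:1262  33:760  34:2614  35:202  36:1643  37:917  38:2227  39:1567
  40:2269  41:1669  42:596  43:295  44:2253  45:1246  46:337  47:2355
  48:2262  49:1652  50:1323  51:524
Giant step factor: 1539^(-52) ≡ 988 (mod 2689).
Scan 2059·988^i mod 2689 for i = 0, 1, …:
  i=0: 2059   i=1: 1408   i=2: 891   i=3: 1005
  i=4: 699   i=5: 2228   i=6: 1662   i=7: 1766
  i=8: 2336   i=9: 806     …   i=37: 1921
  i=38: 2203
Match at i=38, j=22: x = 38·52 + 22 = 1998.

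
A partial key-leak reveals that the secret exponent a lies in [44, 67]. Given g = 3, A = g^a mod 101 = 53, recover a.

Compute 3^44 mod 101 = 78, then multiply by 3 repeatedly:
  3^44=78  3^45=32  3^46=96  3^47=86  3^48=56
  3^49=67  3^50=100  3^51=98  3^52=92  3^53=74
  3^54=20  3^55=60  3^56=79  3^57=35  3^58=4
  3^59=12  3^60=36  3^61=7  3^62=21  3^63=63
  3^64=88  3^65=62  3^66=85  3^67=53
Found 53 at exponent 67.

67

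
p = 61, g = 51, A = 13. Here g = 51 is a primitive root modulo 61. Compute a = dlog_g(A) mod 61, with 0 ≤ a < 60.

Successive powers of 51 modulo 61:
  51^0=1  51^1=51  51^2=39  51^3=37  51^4=57  51^5=40
  51^6=27  51^7=35  51^8=16  51^9=23  51^10=14  51^11=43
  51^12=58  51^13=30  51^14=5  51^15=11  51^16=12  51^17=2
  51^18=41  51^19=17  51^20=13
So 51^20 ≡ 13 (mod 61), giving a = 20.

20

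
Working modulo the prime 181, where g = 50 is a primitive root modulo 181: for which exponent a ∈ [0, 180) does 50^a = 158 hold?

131

Baby-step giant-step with m = ceil(sqrt(180)) = 14.
Baby table (50^j mod 181 for j=0..13):
  0:1  1:50  2:147  3:110  4:70  5:61  6:154  7:98
  8:13  9:107  10:101  11:163  12:5  13:69
Giant step factor: 50^(-14) ≡ 33 (mod 181).
Scan 158·33^i mod 181 for i = 0, 1, …:
  i=0: 158   i=1: 146   i=2: 112   i=3: 76
  i=4: 155   i=5: 47   i=6: 103   i=7: 141
  i=8: 128   i=9: 61
Match at i=9, j=5: a = 9·14 + 5 = 131.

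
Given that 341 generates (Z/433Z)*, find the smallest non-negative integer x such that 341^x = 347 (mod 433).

105

Baby-step giant-step with m = ceil(sqrt(432)) = 21.
Baby table (341^j mod 433 for j=0..20):
  0:1  1:341  2:237  3:279  4:312  5:307  6:334  7:15
  8:352  9:91  10:288  11:350  12:275  13:247  14:225  15:84
  16:66  17:423  18:54  19:228  20:241
Giant step factor: 341^(-21) ≡ 180 (mod 433).
Scan 347·180^i mod 433 for i = 0, 1, …:
  i=0: 347   i=1: 108   i=2: 388   i=3: 127
  i=4: 344   i=5: 1
Match at i=5, j=0: x = 5·21 + 0 = 105.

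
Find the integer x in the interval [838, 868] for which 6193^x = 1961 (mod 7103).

Compute 6193^838 mod 7103 = 1961, then multiply by 6193 repeatedly:
  6193^838=1961
Found 1961 at exponent 838.

838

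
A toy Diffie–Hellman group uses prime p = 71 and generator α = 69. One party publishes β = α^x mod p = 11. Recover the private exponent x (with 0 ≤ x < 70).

11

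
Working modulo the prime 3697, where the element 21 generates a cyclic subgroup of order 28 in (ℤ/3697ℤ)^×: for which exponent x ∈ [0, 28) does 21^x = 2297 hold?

12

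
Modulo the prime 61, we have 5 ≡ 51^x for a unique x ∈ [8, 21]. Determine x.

Compute 51^8 mod 61 = 16, then multiply by 51 repeatedly:
  51^8=16  51^9=23  51^10=14  51^11=43  51^12=58
  51^13=30  51^14=5
Found 5 at exponent 14.

14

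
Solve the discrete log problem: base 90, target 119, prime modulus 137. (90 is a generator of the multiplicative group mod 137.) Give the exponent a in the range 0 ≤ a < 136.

40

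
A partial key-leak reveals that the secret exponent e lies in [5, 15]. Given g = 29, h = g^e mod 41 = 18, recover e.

Compute 29^5 mod 41 = 38, then multiply by 29 repeatedly:
  29^5=38  29^6=36  29^7=19  29^8=18
Found 18 at exponent 8.

8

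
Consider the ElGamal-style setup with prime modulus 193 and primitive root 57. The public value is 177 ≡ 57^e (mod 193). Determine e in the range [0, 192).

Baby-step giant-step with m = ceil(sqrt(192)) = 14.
Baby table (57^j mod 193 for j=0..13):
  0:1  1:57  2:161  3:106  4:59  5:82  6:42  7:78
  8:7  9:13  10:162  11:163  12:27  13:188
Giant step factor: 57^(-14) ≡ 86 (mod 193).
Scan 177·86^i mod 193 for i = 0, 1, …:
  i=0: 177   i=1: 168   i=2: 166   i=3: 187
  i=4: 63   i=5: 14   i=6: 46   i=7: 96
  i=8: 150   i=9: 162
Match at i=9, j=10: e = 9·14 + 10 = 136.

136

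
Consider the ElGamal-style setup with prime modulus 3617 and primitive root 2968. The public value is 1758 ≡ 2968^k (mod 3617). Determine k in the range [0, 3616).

Baby-step giant-step with m = ceil(sqrt(3616)) = 61.
Baby table (2968^j mod 3617 for j=0..60):
  0:1  1:2968  2:1629  3:2560  4:2380  5:3456  6:3213  7:1772
  8:178  9:222  10:602  11:3555  12:451  13:278  14:428  15:737
  16:2748  17:3346  18:2263  19:3432  20:704  21:2463  22:227  23:974
  24:849  25:2400  26:1327  27:3240  28:2334  29:757  30:619  31:3373
  32:2825  33:394  34:1101  35:1617  36:3114  37:917  38:1672  39:3589
  40:87  41:1409  42:660  43:2083  44:891  45:461  46:1022  47:2250
  48:1018  49:1229  50:1736  51:1840  52:3067  53:2484  54:1066  55:2630
  56:354  57:1742  58:1563  59:1990  60:3376
Giant step factor: 2968^(-61) ≡ 1619 (mod 3617).
Scan 1758·1619^i mod 3617 for i = 0, 1, …:
  i=0: 1758   i=1: 3240
Match at i=1, j=27: k = 1·61 + 27 = 88.

88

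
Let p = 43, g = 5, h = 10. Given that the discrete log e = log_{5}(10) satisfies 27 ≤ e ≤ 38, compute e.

34

Compute 5^27 mod 43 = 27, then multiply by 5 repeatedly:
  5^27=27  5^28=6  5^29=30  5^30=21  5^31=19
  5^32=9  5^33=2  5^34=10
Found 10 at exponent 34.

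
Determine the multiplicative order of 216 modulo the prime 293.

The order of 216 must divide p − 1 = 292 = 2^2 · 73.
Divisors: 1, 2, 4, 73, 146, 292.
Check each in increasing order: 216^1 ≡ 216;  216^2 ≡ 69;  216^4 ≡ 73;  216^73 ≡ 292;  216^146 ≡ 1.
Smallest exponent giving 1 is 146.

146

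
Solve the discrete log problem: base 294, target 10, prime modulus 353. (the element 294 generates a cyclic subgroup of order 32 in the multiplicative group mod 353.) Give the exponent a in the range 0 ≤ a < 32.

11

Successive powers of 294 modulo 353:
  294^0=1  294^1=294  294^2=304  294^3=67  294^4=283  294^5=247
  294^6=253  294^7=252  294^8=311  294^9=7  294^10=293  294^11=10
So 294^11 ≡ 10 (mod 353), giving a = 11.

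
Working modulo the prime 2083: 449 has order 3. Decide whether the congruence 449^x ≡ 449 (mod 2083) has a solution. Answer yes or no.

yes

⟨449⟩ has order 3; its elements mod 2083 are {1, 449, 1633}.
449 is in this set.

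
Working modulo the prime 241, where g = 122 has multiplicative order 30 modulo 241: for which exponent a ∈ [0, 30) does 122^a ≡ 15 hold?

Successive powers of 122 modulo 241:
  122^0=1  122^1=122  122^2=183  122^3=154  122^4=231  122^5=226
  122^6=98  122^7=147  122^8=100  122^9=150  122^10=225  122^11=217
  122^12=205  122^13=187  122^14=160  122^15=240  122^16=119  122^17=58
  122^18=87  122^19=10  122^20=15
So 122^20 ≡ 15 (mod 241), giving a = 20.

20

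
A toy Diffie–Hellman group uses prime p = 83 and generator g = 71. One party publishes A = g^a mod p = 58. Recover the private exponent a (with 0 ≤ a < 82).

Baby-step giant-step with m = ceil(sqrt(82)) = 10.
Baby table (71^j mod 83 for j=0..9):
  0:1  1:71  2:61  3:15  4:69  5:2  6:59  7:39
  8:30  9:55
Giant step factor: 71^(-10) ≡ 21 (mod 83).
Scan 58·21^i mod 83 for i = 0, 1, …:
  i=0: 58   i=1: 56   i=2: 14   i=3: 45
  i=4: 32   i=5: 8   i=6: 2
Match at i=6, j=5: a = 6·10 + 5 = 65.

65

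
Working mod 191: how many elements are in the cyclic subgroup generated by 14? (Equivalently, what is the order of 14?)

38

The order of 14 must divide p − 1 = 190 = 2 · 5 · 19.
Divisors: 1, 2, 5, 10, 19, 38, 95, 190.
Check each in increasing order: 14^1 ≡ 14;  14^2 ≡ 5;  14^5 ≡ 159;  14^10 ≡ 69;  14^19 ≡ 190;  14^38 ≡ 1.
Smallest exponent giving 1 is 38.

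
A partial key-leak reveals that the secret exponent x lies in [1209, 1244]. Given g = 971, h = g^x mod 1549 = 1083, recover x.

1220

Compute 971^1209 mod 1549 = 428, then multiply by 971 repeatedly:
  971^1209=428  971^1210=456  971^1211=1311  971^1212=1252  971^1213=1276
  971^1214=1345  971^1215=188  971^1216=1315  971^1217=489  971^1218=825
  971^1219=242  971^1220=1083
Found 1083 at exponent 1220.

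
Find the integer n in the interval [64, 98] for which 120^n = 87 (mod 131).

Compute 120^64 mod 131 = 12, then multiply by 120 repeatedly:
  120^64=12  120^65=130  120^66=11  120^67=10  120^68=21
  120^69=31  120^70=52  120^71=83  120^72=4  120^73=87
Found 87 at exponent 73.

73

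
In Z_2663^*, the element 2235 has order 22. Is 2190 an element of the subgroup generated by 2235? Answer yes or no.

yes

2190 ∈ ⟨2235⟩ iff 2190^22 ≡ 1 (mod 2663), since |⟨2235⟩| = 22.
2190^22 mod 2663 = 1.
Since 1 = 1, 2190 lies in the subgroup.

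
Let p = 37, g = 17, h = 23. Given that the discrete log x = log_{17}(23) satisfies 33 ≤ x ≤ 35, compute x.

Compute 17^33 mod 37 = 23, then multiply by 17 repeatedly:
  17^33=23
Found 23 at exponent 33.

33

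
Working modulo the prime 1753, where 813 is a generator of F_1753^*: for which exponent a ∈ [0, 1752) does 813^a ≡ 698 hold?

1749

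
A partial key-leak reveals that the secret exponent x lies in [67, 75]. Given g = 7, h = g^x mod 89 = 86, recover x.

69

Compute 7^67 mod 89 = 29, then multiply by 7 repeatedly:
  7^67=29  7^68=25  7^69=86
Found 86 at exponent 69.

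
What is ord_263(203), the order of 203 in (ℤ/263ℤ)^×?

131

The order of 203 must divide p − 1 = 262 = 2 · 131.
Divisors: 1, 2, 131, 262.
Check each in increasing order: 203^1 ≡ 203;  203^2 ≡ 181;  203^131 ≡ 1.
Smallest exponent giving 1 is 131.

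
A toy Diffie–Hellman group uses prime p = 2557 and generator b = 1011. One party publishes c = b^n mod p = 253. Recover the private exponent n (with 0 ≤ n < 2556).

1078

Baby-step giant-step with m = ceil(sqrt(2556)) = 51.
Baby table (1011^j mod 2557 for j=0..50):
  0:1  1:1011  2:1878  3:1364  4:781  5:2035  6:1557  7:1572
  8:1395  9:1438  10:1442  11:372  12:213  13:555  14:1122  15:1591
  16:148  17:1322  18:1788  19:2426  20:523  21:2011  22:306  23:2526
  24:1900  25:593  26:1185  27:1359  28:840  29:316  30:2408  31:224
  32:1448  33:1324  34:1253  35:1068  36:694  37:1016  38:1819  39:526
  40:2487  41:826  42:1504  43:1686  44:1584  45:742  46:961  47:2468
  48:2073  49:1620  50:1340
Giant step factor: 1011^(-51) ≡ 1050 (mod 2557).
Scan 253·1050^i mod 2557 for i = 0, 1, …:
  i=0: 253   i=1: 2279   i=2: 2155   i=3: 2362
  i=4: 2367   i=5: 2503   i=6: 2111   i=7: 2188
  i=8: 1214   i=9: 1314     …   i=20: 133
  i=21: 1572
Match at i=21, j=7: n = 21·51 + 7 = 1078.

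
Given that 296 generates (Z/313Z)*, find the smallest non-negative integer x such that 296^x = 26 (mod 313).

80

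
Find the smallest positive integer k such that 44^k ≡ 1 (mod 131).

65

The order of 44 must divide p − 1 = 130 = 2 · 5 · 13.
Divisors: 1, 2, 5, 10, 13, 26, 65, 130.
Check each in increasing order: 44^1 ≡ 44;  44^2 ≡ 102;  44^5 ≡ 62;  44^10 ≡ 45;  44^13 ≡ 89;  44^26 ≡ 61;  44^65 ≡ 1.
Smallest exponent giving 1 is 65.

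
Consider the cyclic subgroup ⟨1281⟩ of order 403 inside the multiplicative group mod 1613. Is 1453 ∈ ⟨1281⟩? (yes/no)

1453 ∈ ⟨1281⟩ iff 1453^403 ≡ 1 (mod 1613), since |⟨1281⟩| = 403.
1453^403 mod 1613 = 1612.
Since 1612 ≠ 1, 1453 does not lie in the subgroup.

no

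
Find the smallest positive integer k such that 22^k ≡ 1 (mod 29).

14

The order of 22 must divide p − 1 = 28 = 2^2 · 7.
Divisors: 1, 2, 4, 7, 14, 28.
Check each in increasing order: 22^1 ≡ 22;  22^2 ≡ 20;  22^4 ≡ 23;  22^7 ≡ 28;  22^14 ≡ 1.
Smallest exponent giving 1 is 14.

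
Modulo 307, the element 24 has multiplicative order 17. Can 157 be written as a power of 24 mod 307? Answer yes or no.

no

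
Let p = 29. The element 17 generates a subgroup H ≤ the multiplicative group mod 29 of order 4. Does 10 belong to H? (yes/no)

10 ∈ ⟨17⟩ iff 10^4 ≡ 1 (mod 29), since |⟨17⟩| = 4.
10^4 mod 29 = 24.
Since 24 ≠ 1, 10 does not lie in the subgroup.

no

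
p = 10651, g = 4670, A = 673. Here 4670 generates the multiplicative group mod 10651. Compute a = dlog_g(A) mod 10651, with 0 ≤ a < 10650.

6482

Baby-step giant-step with m = ceil(sqrt(10650)) = 104.
Baby table (4670^j mod 10651 for j=0..103):
  0:1  1:4670  2:6303  3:6297  4:10230  5:4365  6:9187  7:1062
  8:6825  9:4958  10:9237  11:240  12:2445  13:278  14:9489  15:5470
  16:3802  17:123  18:9907  19:8397  20:7659  21:1472  22:4345  23:995
  24:2814  25:8697  26:2727  27:7145  28:8218  29:2507  30:2241  31:6188
  32:1797  33:9653  34:4478  35:4347  36:10335  37:4769  38:10640  39:1885
  40:5224  41:5290  42:4631  43:5240  44:5453  45:9620  46:10133  47:9368
  48:4903  49:8011  50:5058  51:7593  52:2131  53:3736  54:782  55:9298
  56:8184  57:3492  58:959  59:5110  60:5460  61:10357  62:999  63:192
  64:1956  65:6613  66:5461  67:4376  68:7302  69:6489  70:1535  71:327
  72:3997  73:5438  74:3476  75:796  76:121  77:567  78:6442  79:5716
  80:2314  81:6266  82:3923  83:690  84:5698  85:3462  86:9973  87:7738
  88:8268  89:1685  90:8512  91:1508  92:2049  93:4232  94:5835  95:4192
  96:102  97:7696  98:3846  99:3234  100:10313  101:8539  102:10437  103:1814
Giant step factor: 4670^(-104) ≡ 3330 (mod 10651).
Scan 673·3330^i mod 10651 for i = 0, 1, …:
  i=0: 673   i=1: 4380   i=2: 4181   i=3: 1873
  i=4: 6255   i=5: 6445   i=6: 85   i=7: 6124
  i=8: 6906   i=9: 1471     …   i=61: 3718
  i=62: 4478
Match at i=62, j=34: a = 62·104 + 34 = 6482.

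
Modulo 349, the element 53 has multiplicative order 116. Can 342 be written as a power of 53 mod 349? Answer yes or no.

342 ∈ ⟨53⟩ iff 342^116 ≡ 1 (mod 349), since |⟨53⟩| = 116.
342^116 mod 349 = 226.
Since 226 ≠ 1, 342 does not lie in the subgroup.

no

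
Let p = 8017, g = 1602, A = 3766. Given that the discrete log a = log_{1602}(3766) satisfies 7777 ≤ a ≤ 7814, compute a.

Compute 1602^7777 mod 8017 = 1445, then multiply by 1602 repeatedly:
  1602^7777=1445  1602^7778=5994  1602^7779=6039  1602^7780=5976  1602^7781=1254
  1602^7782=4658  1602^7783=6306  1602^7784=792  1602^7785=2098  1602^7786=1873
  1602^7787=2188  1602^7788=1747  1602^7789=761  1602^7790=538  1602^7791=4057
  1602^7792=5544  1602^7793=6669  1602^7794=5094  1602^7795=7299  1602^7796=4212
  1602^7797=5327  1602^7798=3766
Found 3766 at exponent 7798.

7798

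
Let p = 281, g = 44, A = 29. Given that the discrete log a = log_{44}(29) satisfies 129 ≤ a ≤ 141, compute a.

Compute 44^129 mod 281 = 268, then multiply by 44 repeatedly:
  44^129=268  44^130=271  44^131=122  44^132=29
Found 29 at exponent 132.

132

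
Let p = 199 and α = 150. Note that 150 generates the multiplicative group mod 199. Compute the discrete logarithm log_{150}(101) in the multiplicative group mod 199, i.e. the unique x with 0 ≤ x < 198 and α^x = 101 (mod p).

Baby-step giant-step with m = ceil(sqrt(198)) = 15.
Baby table (150^j mod 199 for j=0..14):
  0:1  1:150  2:13  3:159  4:169  5:77  6:8  7:6
  8:104  9:78  10:158  11:19  12:64  13:48  14:36
Giant step factor: 150^(-15) ≡ 59 (mod 199).
Scan 101·59^i mod 199 for i = 0, 1, …:
  i=0: 101   i=1: 188   i=2: 147   i=3: 116
  i=4: 78
Match at i=4, j=9: x = 4·15 + 9 = 69.

69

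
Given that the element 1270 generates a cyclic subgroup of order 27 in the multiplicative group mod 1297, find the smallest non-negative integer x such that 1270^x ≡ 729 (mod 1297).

2

Successive powers of 1270 modulo 1297:
  1270^0=1  1270^1=1270  1270^2=729
So 1270^2 ≡ 729 (mod 1297), giving x = 2.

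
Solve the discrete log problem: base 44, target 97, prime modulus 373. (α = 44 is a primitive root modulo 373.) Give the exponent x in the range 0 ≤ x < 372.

Baby-step giant-step with m = ceil(sqrt(372)) = 20.
Baby table (44^j mod 373 for j=0..19):
  0:1  1:44  2:71  3:140  4:192  5:242  6:204  7:24
  8:310  9:212  10:3  11:132  12:213  13:47  14:203  15:353
  16:239  17:72  18:184  19:263
Giant step factor: 44^(-20) ≡ 83 (mod 373).
Scan 97·83^i mod 373 for i = 0, 1, …:
  i=0: 97   i=1: 218   i=2: 190   i=3: 104
  i=4: 53   i=5: 296   i=6: 323   i=7: 326
  i=8: 202   i=9: 354     …   i=15: 129
  i=16: 263
Match at i=16, j=19: x = 16·20 + 19 = 339.

339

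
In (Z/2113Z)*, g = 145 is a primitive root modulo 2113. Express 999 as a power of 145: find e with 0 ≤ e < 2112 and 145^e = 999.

Baby-step giant-step with m = ceil(sqrt(2112)) = 46.
Baby table (145^j mod 2113 for j=0..45):
  0:1  1:145  2:2008  3:1679  4:460  5:1197  6:299  7:1095
  8:300  9:1240  10:195  11:806  12:655  13:2003  14:954  15:985
  16:1254  17:112  18:1449  19:918  20:2104  21:808  22:945  23:1793
  24:86  25:1905  26:1535  27:710  28:1526  29:1518  30:358  31:1198
  32:444  33:990  34:1979  35:1700  36:1392  37:1105  38:1750  39:190
  40:81  41:1180  42:2060  43:767  44:1339  45:1872
Giant step factor: 145^(-46) ≡ 1903 (mod 2113).
Scan 999·1903^i mod 2113 for i = 0, 1, …:
  i=0: 999   i=1: 1510   i=2: 1963   i=3: 1918
  i=4: 803   i=5: 410   i=6: 533   i=7: 59
  i=8: 288   i=9: 797     …   i=25: 1206
  i=26: 300
Match at i=26, j=8: e = 26·46 + 8 = 1204.

1204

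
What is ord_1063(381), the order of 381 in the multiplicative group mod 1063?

59

The order of 381 must divide p − 1 = 1062 = 2 · 3^2 · 59.
Divisors: 1, 2, 3, 6, 9, 18, 59, 118, 177, 354, 531, 1062.
Check each in increasing order: 381^1 ≡ 381;  381^2 ≡ 593;  381^3 ≡ 577;  381^6 ≡ 210;  381^9 ≡ 1051;  381^18 ≡ 144;  381^59 ≡ 1.
Smallest exponent giving 1 is 59.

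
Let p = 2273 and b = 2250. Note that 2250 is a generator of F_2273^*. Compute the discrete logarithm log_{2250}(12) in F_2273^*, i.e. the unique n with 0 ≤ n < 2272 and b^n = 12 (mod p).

1777

Baby-step giant-step with m = ceil(sqrt(2272)) = 48.
Baby table (2250^j mod 2273 for j=0..47):
  0:1  1:2250  2:529  3:1471  4:262  5:793  6:2218  7:1265
  8:454  9:923  10:1501  11:1845  12:752  13:888  14:33  15:1514
  16:1546  17:810  18:1827  19:1166  20:458  21:831  22:1344  23:910
  24:1800  25:1787  26:2086  27:2028  28:1089  29:2229  30:1012  31:1727
  32:1193  33:2110  34:1476  35:147  36:1165  37:481  38:302  39:2146
  40:648  41:1007  42:1842  43:821  44:1574  45:166  46:728  47:1440
Giant step factor: 2250^(-48) ≡ 380 (mod 2273).
Scan 12·380^i mod 2273 for i = 0, 1, …:
  i=0: 12   i=1: 14   i=2: 774   i=3: 903
  i=4: 2190   i=5: 282   i=6: 329   i=7: 5
  i=8: 1900   i=9: 1459     …   i=36: 305
  i=37: 2250
Match at i=37, j=1: n = 37·48 + 1 = 1777.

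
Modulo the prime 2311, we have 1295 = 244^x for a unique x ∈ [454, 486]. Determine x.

474

Compute 244^454 mod 2311 = 2002, then multiply by 244 repeatedly:
  244^454=2002  244^455=867  244^456=1247  244^457=1527  244^458=517
  244^459=1354  244^460=2214  244^461=1753  244^462=197  244^463=1848
  244^464=267  244^465=440  244^466=1054  244^467=655  244^468=361
  244^469=266  244^470=196  244^471=1604  244^472=817  244^473=602
  244^474=1295
Found 1295 at exponent 474.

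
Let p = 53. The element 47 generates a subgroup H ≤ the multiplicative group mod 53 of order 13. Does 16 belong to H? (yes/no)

yes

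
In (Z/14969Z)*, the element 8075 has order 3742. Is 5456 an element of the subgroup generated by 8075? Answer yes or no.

5456 ∈ ⟨8075⟩ iff 5456^3742 ≡ 1 (mod 14969), since |⟨8075⟩| = 3742.
5456^3742 mod 14969 = 10037.
Since 10037 ≠ 1, 5456 does not lie in the subgroup.

no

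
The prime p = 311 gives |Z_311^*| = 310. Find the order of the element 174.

310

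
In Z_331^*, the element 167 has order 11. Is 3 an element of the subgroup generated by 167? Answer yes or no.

no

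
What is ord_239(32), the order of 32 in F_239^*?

The order of 32 must divide p − 1 = 238 = 2 · 7 · 17.
Divisors: 1, 2, 7, 14, 17, 34, 119, 238.
Check each in increasing order: 32^1 ≡ 32;  32^2 ≡ 68;  32^7 ≡ 163;  32^14 ≡ 40;  32^17 ≡ 44;  32^34 ≡ 24;  32^119 ≡ 1.
Smallest exponent giving 1 is 119.

119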